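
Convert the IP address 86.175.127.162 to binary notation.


86 = 01010110
175 = 10101111
127 = 01111111
162 = 10100010
Binary: 01010110.10101111.01111111.10100010


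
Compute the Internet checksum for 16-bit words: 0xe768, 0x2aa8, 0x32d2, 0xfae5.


Sum all words (with carry folding):
+ 0xe768 = 0xe768
+ 0x2aa8 = 0x1211
+ 0x32d2 = 0x44e3
+ 0xfae5 = 0x3fc9
One's complement: ~0x3fc9
Checksum = 0xc036


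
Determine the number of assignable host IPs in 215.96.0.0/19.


Host bits = 32 - 19 = 13
Total addresses = 2^13 = 8192
Usable = total - 2 (network and broadcast)
Usable hosts: 8190


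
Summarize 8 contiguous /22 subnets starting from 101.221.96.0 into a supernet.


Original prefix: /22
Number of subnets: 8 = 2^3
New prefix = 22 - 3 = 19
Supernet: 101.221.96.0/19


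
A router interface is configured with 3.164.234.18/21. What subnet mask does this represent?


/21 means 21 network bits, 11 host bits
Binary: 11111111111111111111100000000000
Mask: 255.255.248.0


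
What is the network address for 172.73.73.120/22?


IP:   10101100.01001001.01001001.01111000
Mask: 11111111.11111111.11111100.00000000
AND operation:
Net:  10101100.01001001.01001000.00000000
Network: 172.73.72.0/22


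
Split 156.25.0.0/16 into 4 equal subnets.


New prefix = 16 + 2 = 18
Each subnet has 16384 addresses
  156.25.0.0/18
  156.25.64.0/18
  156.25.128.0/18
  156.25.192.0/18
Subnets: 156.25.0.0/18, 156.25.64.0/18, 156.25.128.0/18, 156.25.192.0/18


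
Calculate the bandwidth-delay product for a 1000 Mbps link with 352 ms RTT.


BDP = bandwidth * RTT
= 1000 Mbps * 352 ms
= 1000 * 1e6 * 352 / 1000 bits
= 352000000 bits
= 44000000 bytes
= 42968.75 KB
BDP = 352000000 bits (44000000 bytes)


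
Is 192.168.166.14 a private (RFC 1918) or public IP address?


RFC 1918 private ranges:
  10.0.0.0/8 (10.0.0.0 - 10.255.255.255)
  172.16.0.0/12 (172.16.0.0 - 172.31.255.255)
  192.168.0.0/16 (192.168.0.0 - 192.168.255.255)
Private (in 192.168.0.0/16)


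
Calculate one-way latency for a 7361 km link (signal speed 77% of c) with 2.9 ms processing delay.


Speed = 0.77 * 3e5 km/s = 231000 km/s
Propagation delay = 7361 / 231000 = 0.0319 s = 31.8658 ms
Processing delay = 2.9 ms
Total one-way latency = 34.7658 ms


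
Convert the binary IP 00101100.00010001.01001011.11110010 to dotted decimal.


00101100 = 44
00010001 = 17
01001011 = 75
11110010 = 242
IP: 44.17.75.242


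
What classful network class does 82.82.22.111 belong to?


First octet: 82
Binary: 01010010
0xxxxxxx -> Class A (1-126)
Class A, default mask 255.0.0.0 (/8)


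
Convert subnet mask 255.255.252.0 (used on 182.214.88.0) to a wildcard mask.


Subnet mask: 255.255.252.0
Wildcard = 255.255.255.255 - subnet mask
255 - 255 = 0
255 - 255 = 0
255 - 252 = 3
255 - 0 = 255
Wildcard: 0.0.3.255


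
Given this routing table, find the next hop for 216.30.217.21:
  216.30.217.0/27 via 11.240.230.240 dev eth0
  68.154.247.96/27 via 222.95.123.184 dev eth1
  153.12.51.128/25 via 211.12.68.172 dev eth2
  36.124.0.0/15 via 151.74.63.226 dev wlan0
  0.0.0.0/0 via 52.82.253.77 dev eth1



Longest prefix match for 216.30.217.21:
  /27 216.30.217.0: MATCH
  /27 68.154.247.96: no
  /25 153.12.51.128: no
  /15 36.124.0.0: no
  /0 0.0.0.0: MATCH
Selected: next-hop 11.240.230.240 via eth0 (matched /27)


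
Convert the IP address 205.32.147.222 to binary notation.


205 = 11001101
32 = 00100000
147 = 10010011
222 = 11011110
Binary: 11001101.00100000.10010011.11011110


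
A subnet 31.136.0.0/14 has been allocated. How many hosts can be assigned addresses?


Host bits = 32 - 14 = 18
Total addresses = 2^18 = 262144
Usable = total - 2 (network and broadcast)
Usable hosts: 262142


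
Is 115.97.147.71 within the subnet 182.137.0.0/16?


Subnet network: 182.137.0.0
Test IP AND mask: 115.97.0.0
No, 115.97.147.71 is not in 182.137.0.0/16


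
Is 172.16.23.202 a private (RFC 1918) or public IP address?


RFC 1918 private ranges:
  10.0.0.0/8 (10.0.0.0 - 10.255.255.255)
  172.16.0.0/12 (172.16.0.0 - 172.31.255.255)
  192.168.0.0/16 (192.168.0.0 - 192.168.255.255)
Private (in 172.16.0.0/12)


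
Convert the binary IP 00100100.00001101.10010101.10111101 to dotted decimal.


00100100 = 36
00001101 = 13
10010101 = 149
10111101 = 189
IP: 36.13.149.189


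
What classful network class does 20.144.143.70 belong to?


First octet: 20
Binary: 00010100
0xxxxxxx -> Class A (1-126)
Class A, default mask 255.0.0.0 (/8)


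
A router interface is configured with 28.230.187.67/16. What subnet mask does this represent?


/16 means 16 network bits, 16 host bits
Binary: 11111111111111110000000000000000
Mask: 255.255.0.0


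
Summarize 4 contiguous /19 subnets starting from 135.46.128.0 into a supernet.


Original prefix: /19
Number of subnets: 4 = 2^2
New prefix = 19 - 2 = 17
Supernet: 135.46.128.0/17


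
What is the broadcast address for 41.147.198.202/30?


Network: 41.147.198.200/30
Host bits = 2
Set all host bits to 1:
Broadcast: 41.147.198.203


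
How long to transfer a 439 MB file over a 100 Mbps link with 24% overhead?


Effective throughput = 100 * (1 - 24/100) = 76 Mbps
File size in Mb = 439 * 8 = 3512 Mb
Time = 3512 / 76
Time = 46.2105 seconds


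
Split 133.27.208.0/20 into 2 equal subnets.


New prefix = 20 + 1 = 21
Each subnet has 2048 addresses
  133.27.208.0/21
  133.27.216.0/21
Subnets: 133.27.208.0/21, 133.27.216.0/21


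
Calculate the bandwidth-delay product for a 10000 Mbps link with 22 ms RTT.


BDP = bandwidth * RTT
= 10000 Mbps * 22 ms
= 10000 * 1e6 * 22 / 1000 bits
= 220000000 bits
= 27500000 bytes
= 26855.4688 KB
BDP = 220000000 bits (27500000 bytes)


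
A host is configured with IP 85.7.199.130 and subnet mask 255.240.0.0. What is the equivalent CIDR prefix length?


Binary: 11111111.11110000.00000000.00000000
Count leading 1s
Prefix: /12


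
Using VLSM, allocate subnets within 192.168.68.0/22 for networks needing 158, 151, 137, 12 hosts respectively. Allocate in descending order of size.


158 hosts -> /24 (254 usable): 192.168.68.0/24
151 hosts -> /24 (254 usable): 192.168.69.0/24
137 hosts -> /24 (254 usable): 192.168.70.0/24
12 hosts -> /28 (14 usable): 192.168.71.0/28
Allocation: 192.168.68.0/24 (158 hosts, 254 usable); 192.168.69.0/24 (151 hosts, 254 usable); 192.168.70.0/24 (137 hosts, 254 usable); 192.168.71.0/28 (12 hosts, 14 usable)


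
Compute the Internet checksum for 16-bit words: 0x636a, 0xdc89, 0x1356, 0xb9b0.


Sum all words (with carry folding):
+ 0x636a = 0x636a
+ 0xdc89 = 0x3ff4
+ 0x1356 = 0x534a
+ 0xb9b0 = 0x0cfb
One's complement: ~0x0cfb
Checksum = 0xf304


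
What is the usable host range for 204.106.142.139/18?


Network: 204.106.128.0
Broadcast: 204.106.191.255
First usable = network + 1
Last usable = broadcast - 1
Range: 204.106.128.1 to 204.106.191.254


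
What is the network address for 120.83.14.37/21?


IP:   01111000.01010011.00001110.00100101
Mask: 11111111.11111111.11111000.00000000
AND operation:
Net:  01111000.01010011.00001000.00000000
Network: 120.83.8.0/21


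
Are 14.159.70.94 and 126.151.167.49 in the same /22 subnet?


Mask: 255.255.252.0
14.159.70.94 AND mask = 14.159.68.0
126.151.167.49 AND mask = 126.151.164.0
No, different subnets (14.159.68.0 vs 126.151.164.0)


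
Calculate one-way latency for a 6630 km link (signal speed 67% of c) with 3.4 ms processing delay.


Speed = 0.67 * 3e5 km/s = 201000 km/s
Propagation delay = 6630 / 201000 = 0.033 s = 32.9851 ms
Processing delay = 3.4 ms
Total one-way latency = 36.3851 ms


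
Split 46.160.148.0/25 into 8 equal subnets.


New prefix = 25 + 3 = 28
Each subnet has 16 addresses
  46.160.148.0/28
  46.160.148.16/28
  46.160.148.32/28
  46.160.148.48/28
  46.160.148.64/28
  46.160.148.80/28
  46.160.148.96/28
  46.160.148.112/28
Subnets: 46.160.148.0/28, 46.160.148.16/28, 46.160.148.32/28, 46.160.148.48/28, 46.160.148.64/28, 46.160.148.80/28, 46.160.148.96/28, 46.160.148.112/28


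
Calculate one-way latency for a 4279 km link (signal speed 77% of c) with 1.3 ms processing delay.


Speed = 0.77 * 3e5 km/s = 231000 km/s
Propagation delay = 4279 / 231000 = 0.0185 s = 18.5238 ms
Processing delay = 1.3 ms
Total one-way latency = 19.8238 ms


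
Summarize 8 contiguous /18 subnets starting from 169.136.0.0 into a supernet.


Original prefix: /18
Number of subnets: 8 = 2^3
New prefix = 18 - 3 = 15
Supernet: 169.136.0.0/15


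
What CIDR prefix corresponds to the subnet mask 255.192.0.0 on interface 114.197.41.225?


Binary: 11111111.11000000.00000000.00000000
Count leading 1s
Prefix: /10


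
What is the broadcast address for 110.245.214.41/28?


Network: 110.245.214.32/28
Host bits = 4
Set all host bits to 1:
Broadcast: 110.245.214.47


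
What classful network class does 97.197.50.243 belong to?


First octet: 97
Binary: 01100001
0xxxxxxx -> Class A (1-126)
Class A, default mask 255.0.0.0 (/8)


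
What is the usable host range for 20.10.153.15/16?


Network: 20.10.0.0
Broadcast: 20.10.255.255
First usable = network + 1
Last usable = broadcast - 1
Range: 20.10.0.1 to 20.10.255.254


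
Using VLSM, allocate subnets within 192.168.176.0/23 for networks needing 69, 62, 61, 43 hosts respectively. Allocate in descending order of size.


69 hosts -> /25 (126 usable): 192.168.176.0/25
62 hosts -> /26 (62 usable): 192.168.176.128/26
61 hosts -> /26 (62 usable): 192.168.176.192/26
43 hosts -> /26 (62 usable): 192.168.177.0/26
Allocation: 192.168.176.0/25 (69 hosts, 126 usable); 192.168.176.128/26 (62 hosts, 62 usable); 192.168.176.192/26 (61 hosts, 62 usable); 192.168.177.0/26 (43 hosts, 62 usable)


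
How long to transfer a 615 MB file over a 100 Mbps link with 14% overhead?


Effective throughput = 100 * (1 - 14/100) = 86 Mbps
File size in Mb = 615 * 8 = 4920 Mb
Time = 4920 / 86
Time = 57.2093 seconds


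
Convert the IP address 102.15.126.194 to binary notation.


102 = 01100110
15 = 00001111
126 = 01111110
194 = 11000010
Binary: 01100110.00001111.01111110.11000010


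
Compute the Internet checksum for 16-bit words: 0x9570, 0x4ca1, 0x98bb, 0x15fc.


Sum all words (with carry folding):
+ 0x9570 = 0x9570
+ 0x4ca1 = 0xe211
+ 0x98bb = 0x7acd
+ 0x15fc = 0x90c9
One's complement: ~0x90c9
Checksum = 0x6f36


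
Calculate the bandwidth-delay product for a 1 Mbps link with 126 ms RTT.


BDP = bandwidth * RTT
= 1 Mbps * 126 ms
= 1 * 1e6 * 126 / 1000 bits
= 126000 bits
= 15750 bytes
= 15.3809 KB
BDP = 126000 bits (15750 bytes)


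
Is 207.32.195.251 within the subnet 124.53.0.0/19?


Subnet network: 124.53.0.0
Test IP AND mask: 207.32.192.0
No, 207.32.195.251 is not in 124.53.0.0/19


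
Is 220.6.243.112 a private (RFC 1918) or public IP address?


RFC 1918 private ranges:
  10.0.0.0/8 (10.0.0.0 - 10.255.255.255)
  172.16.0.0/12 (172.16.0.0 - 172.31.255.255)
  192.168.0.0/16 (192.168.0.0 - 192.168.255.255)
Public (not in any RFC 1918 range)


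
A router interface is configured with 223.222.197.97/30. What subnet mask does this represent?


/30 means 30 network bits, 2 host bits
Binary: 11111111111111111111111111111100
Mask: 255.255.255.252


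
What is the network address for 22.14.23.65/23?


IP:   00010110.00001110.00010111.01000001
Mask: 11111111.11111111.11111110.00000000
AND operation:
Net:  00010110.00001110.00010110.00000000
Network: 22.14.22.0/23


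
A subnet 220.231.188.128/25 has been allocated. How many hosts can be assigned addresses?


Host bits = 32 - 25 = 7
Total addresses = 2^7 = 128
Usable = total - 2 (network and broadcast)
Usable hosts: 126


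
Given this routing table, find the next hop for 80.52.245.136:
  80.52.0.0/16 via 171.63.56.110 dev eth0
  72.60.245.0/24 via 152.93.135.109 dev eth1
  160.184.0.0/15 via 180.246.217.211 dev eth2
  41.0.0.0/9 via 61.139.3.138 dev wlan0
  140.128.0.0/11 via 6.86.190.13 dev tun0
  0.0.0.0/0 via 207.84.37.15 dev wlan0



Longest prefix match for 80.52.245.136:
  /16 80.52.0.0: MATCH
  /24 72.60.245.0: no
  /15 160.184.0.0: no
  /9 41.0.0.0: no
  /11 140.128.0.0: no
  /0 0.0.0.0: MATCH
Selected: next-hop 171.63.56.110 via eth0 (matched /16)


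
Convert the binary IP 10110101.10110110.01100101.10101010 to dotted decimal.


10110101 = 181
10110110 = 182
01100101 = 101
10101010 = 170
IP: 181.182.101.170


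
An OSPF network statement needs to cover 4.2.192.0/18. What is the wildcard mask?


Subnet mask: 255.255.192.0
Wildcard = 255.255.255.255 - subnet mask
255 - 255 = 0
255 - 255 = 0
255 - 192 = 63
255 - 0 = 255
Wildcard: 0.0.63.255


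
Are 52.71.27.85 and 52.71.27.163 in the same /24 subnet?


Mask: 255.255.255.0
52.71.27.85 AND mask = 52.71.27.0
52.71.27.163 AND mask = 52.71.27.0
Yes, same subnet (52.71.27.0)


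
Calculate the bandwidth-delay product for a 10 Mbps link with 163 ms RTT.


BDP = bandwidth * RTT
= 10 Mbps * 163 ms
= 10 * 1e6 * 163 / 1000 bits
= 1630000 bits
= 203750 bytes
= 198.9746 KB
BDP = 1630000 bits (203750 bytes)


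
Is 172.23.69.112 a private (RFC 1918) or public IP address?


RFC 1918 private ranges:
  10.0.0.0/8 (10.0.0.0 - 10.255.255.255)
  172.16.0.0/12 (172.16.0.0 - 172.31.255.255)
  192.168.0.0/16 (192.168.0.0 - 192.168.255.255)
Private (in 172.16.0.0/12)


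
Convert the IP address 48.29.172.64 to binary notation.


48 = 00110000
29 = 00011101
172 = 10101100
64 = 01000000
Binary: 00110000.00011101.10101100.01000000


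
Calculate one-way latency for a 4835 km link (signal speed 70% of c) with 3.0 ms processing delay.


Speed = 0.7 * 3e5 km/s = 210000 km/s
Propagation delay = 4835 / 210000 = 0.023 s = 23.0238 ms
Processing delay = 3.0 ms
Total one-way latency = 26.0238 ms


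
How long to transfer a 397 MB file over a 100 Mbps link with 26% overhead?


Effective throughput = 100 * (1 - 26/100) = 74 Mbps
File size in Mb = 397 * 8 = 3176 Mb
Time = 3176 / 74
Time = 42.9189 seconds


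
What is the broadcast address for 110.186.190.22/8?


Network: 110.0.0.0/8
Host bits = 24
Set all host bits to 1:
Broadcast: 110.255.255.255


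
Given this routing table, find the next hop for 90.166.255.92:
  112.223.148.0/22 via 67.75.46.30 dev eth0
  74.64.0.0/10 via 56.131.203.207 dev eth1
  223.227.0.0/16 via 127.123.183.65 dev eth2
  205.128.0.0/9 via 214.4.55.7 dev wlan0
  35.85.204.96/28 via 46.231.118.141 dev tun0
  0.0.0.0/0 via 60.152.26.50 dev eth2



Longest prefix match for 90.166.255.92:
  /22 112.223.148.0: no
  /10 74.64.0.0: no
  /16 223.227.0.0: no
  /9 205.128.0.0: no
  /28 35.85.204.96: no
  /0 0.0.0.0: MATCH
Selected: next-hop 60.152.26.50 via eth2 (matched /0)


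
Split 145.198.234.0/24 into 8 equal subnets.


New prefix = 24 + 3 = 27
Each subnet has 32 addresses
  145.198.234.0/27
  145.198.234.32/27
  145.198.234.64/27
  145.198.234.96/27
  145.198.234.128/27
  145.198.234.160/27
  145.198.234.192/27
  145.198.234.224/27
Subnets: 145.198.234.0/27, 145.198.234.32/27, 145.198.234.64/27, 145.198.234.96/27, 145.198.234.128/27, 145.198.234.160/27, 145.198.234.192/27, 145.198.234.224/27


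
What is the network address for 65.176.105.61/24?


IP:   01000001.10110000.01101001.00111101
Mask: 11111111.11111111.11111111.00000000
AND operation:
Net:  01000001.10110000.01101001.00000000
Network: 65.176.105.0/24


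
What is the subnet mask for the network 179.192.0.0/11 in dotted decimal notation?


/11 means 11 network bits, 21 host bits
Binary: 11111111111000000000000000000000
Mask: 255.224.0.0


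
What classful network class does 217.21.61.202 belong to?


First octet: 217
Binary: 11011001
110xxxxx -> Class C (192-223)
Class C, default mask 255.255.255.0 (/24)


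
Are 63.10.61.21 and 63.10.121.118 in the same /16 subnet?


Mask: 255.255.0.0
63.10.61.21 AND mask = 63.10.0.0
63.10.121.118 AND mask = 63.10.0.0
Yes, same subnet (63.10.0.0)


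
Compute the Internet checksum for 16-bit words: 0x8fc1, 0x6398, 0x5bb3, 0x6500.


Sum all words (with carry folding):
+ 0x8fc1 = 0x8fc1
+ 0x6398 = 0xf359
+ 0x5bb3 = 0x4f0d
+ 0x6500 = 0xb40d
One's complement: ~0xb40d
Checksum = 0x4bf2


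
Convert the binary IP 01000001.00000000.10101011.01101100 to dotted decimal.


01000001 = 65
00000000 = 0
10101011 = 171
01101100 = 108
IP: 65.0.171.108


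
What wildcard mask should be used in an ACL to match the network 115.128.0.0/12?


Subnet mask: 255.240.0.0
Wildcard = 255.255.255.255 - subnet mask
255 - 255 = 0
255 - 240 = 15
255 - 0 = 255
255 - 0 = 255
Wildcard: 0.15.255.255


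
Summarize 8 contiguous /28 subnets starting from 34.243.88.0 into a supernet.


Original prefix: /28
Number of subnets: 8 = 2^3
New prefix = 28 - 3 = 25
Supernet: 34.243.88.0/25


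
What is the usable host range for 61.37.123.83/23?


Network: 61.37.122.0
Broadcast: 61.37.123.255
First usable = network + 1
Last usable = broadcast - 1
Range: 61.37.122.1 to 61.37.123.254


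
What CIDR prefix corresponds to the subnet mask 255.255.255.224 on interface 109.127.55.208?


Binary: 11111111.11111111.11111111.11100000
Count leading 1s
Prefix: /27


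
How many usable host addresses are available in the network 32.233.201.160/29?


Host bits = 32 - 29 = 3
Total addresses = 2^3 = 8
Usable = total - 2 (network and broadcast)
Usable hosts: 6


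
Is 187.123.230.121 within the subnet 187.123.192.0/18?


Subnet network: 187.123.192.0
Test IP AND mask: 187.123.192.0
Yes, 187.123.230.121 is in 187.123.192.0/18


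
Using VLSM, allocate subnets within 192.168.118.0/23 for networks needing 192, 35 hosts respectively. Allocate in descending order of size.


192 hosts -> /24 (254 usable): 192.168.118.0/24
35 hosts -> /26 (62 usable): 192.168.119.0/26
Allocation: 192.168.118.0/24 (192 hosts, 254 usable); 192.168.119.0/26 (35 hosts, 62 usable)


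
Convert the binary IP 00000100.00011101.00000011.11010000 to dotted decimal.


00000100 = 4
00011101 = 29
00000011 = 3
11010000 = 208
IP: 4.29.3.208


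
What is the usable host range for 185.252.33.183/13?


Network: 185.248.0.0
Broadcast: 185.255.255.255
First usable = network + 1
Last usable = broadcast - 1
Range: 185.248.0.1 to 185.255.255.254


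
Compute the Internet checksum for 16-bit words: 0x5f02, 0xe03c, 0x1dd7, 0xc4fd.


Sum all words (with carry folding):
+ 0x5f02 = 0x5f02
+ 0xe03c = 0x3f3f
+ 0x1dd7 = 0x5d16
+ 0xc4fd = 0x2214
One's complement: ~0x2214
Checksum = 0xddeb


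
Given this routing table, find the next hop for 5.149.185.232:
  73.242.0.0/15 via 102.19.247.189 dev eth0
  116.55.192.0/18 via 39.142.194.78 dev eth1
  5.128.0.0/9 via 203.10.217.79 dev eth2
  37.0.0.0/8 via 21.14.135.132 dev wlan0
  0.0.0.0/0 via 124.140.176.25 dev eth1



Longest prefix match for 5.149.185.232:
  /15 73.242.0.0: no
  /18 116.55.192.0: no
  /9 5.128.0.0: MATCH
  /8 37.0.0.0: no
  /0 0.0.0.0: MATCH
Selected: next-hop 203.10.217.79 via eth2 (matched /9)


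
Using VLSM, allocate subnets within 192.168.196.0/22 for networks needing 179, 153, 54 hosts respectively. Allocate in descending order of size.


179 hosts -> /24 (254 usable): 192.168.196.0/24
153 hosts -> /24 (254 usable): 192.168.197.0/24
54 hosts -> /26 (62 usable): 192.168.198.0/26
Allocation: 192.168.196.0/24 (179 hosts, 254 usable); 192.168.197.0/24 (153 hosts, 254 usable); 192.168.198.0/26 (54 hosts, 62 usable)


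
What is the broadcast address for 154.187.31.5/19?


Network: 154.187.0.0/19
Host bits = 13
Set all host bits to 1:
Broadcast: 154.187.31.255


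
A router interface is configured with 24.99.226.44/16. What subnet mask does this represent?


/16 means 16 network bits, 16 host bits
Binary: 11111111111111110000000000000000
Mask: 255.255.0.0


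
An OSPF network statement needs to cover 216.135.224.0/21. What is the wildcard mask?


Subnet mask: 255.255.248.0
Wildcard = 255.255.255.255 - subnet mask
255 - 255 = 0
255 - 255 = 0
255 - 248 = 7
255 - 0 = 255
Wildcard: 0.0.7.255


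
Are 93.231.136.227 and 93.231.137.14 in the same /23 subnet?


Mask: 255.255.254.0
93.231.136.227 AND mask = 93.231.136.0
93.231.137.14 AND mask = 93.231.136.0
Yes, same subnet (93.231.136.0)


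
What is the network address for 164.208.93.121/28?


IP:   10100100.11010000.01011101.01111001
Mask: 11111111.11111111.11111111.11110000
AND operation:
Net:  10100100.11010000.01011101.01110000
Network: 164.208.93.112/28


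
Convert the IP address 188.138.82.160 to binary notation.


188 = 10111100
138 = 10001010
82 = 01010010
160 = 10100000
Binary: 10111100.10001010.01010010.10100000


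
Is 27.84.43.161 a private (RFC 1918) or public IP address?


RFC 1918 private ranges:
  10.0.0.0/8 (10.0.0.0 - 10.255.255.255)
  172.16.0.0/12 (172.16.0.0 - 172.31.255.255)
  192.168.0.0/16 (192.168.0.0 - 192.168.255.255)
Public (not in any RFC 1918 range)


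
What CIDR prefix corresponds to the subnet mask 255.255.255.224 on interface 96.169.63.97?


Binary: 11111111.11111111.11111111.11100000
Count leading 1s
Prefix: /27


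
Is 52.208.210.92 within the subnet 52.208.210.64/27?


Subnet network: 52.208.210.64
Test IP AND mask: 52.208.210.64
Yes, 52.208.210.92 is in 52.208.210.64/27


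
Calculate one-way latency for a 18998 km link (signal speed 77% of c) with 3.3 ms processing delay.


Speed = 0.77 * 3e5 km/s = 231000 km/s
Propagation delay = 18998 / 231000 = 0.0822 s = 82.2424 ms
Processing delay = 3.3 ms
Total one-way latency = 85.5424 ms


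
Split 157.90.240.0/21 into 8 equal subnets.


New prefix = 21 + 3 = 24
Each subnet has 256 addresses
  157.90.240.0/24
  157.90.241.0/24
  157.90.242.0/24
  157.90.243.0/24
  157.90.244.0/24
  157.90.245.0/24
  157.90.246.0/24
  157.90.247.0/24
Subnets: 157.90.240.0/24, 157.90.241.0/24, 157.90.242.0/24, 157.90.243.0/24, 157.90.244.0/24, 157.90.245.0/24, 157.90.246.0/24, 157.90.247.0/24


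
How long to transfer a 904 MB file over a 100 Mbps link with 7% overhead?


Effective throughput = 100 * (1 - 7/100) = 93 Mbps
File size in Mb = 904 * 8 = 7232 Mb
Time = 7232 / 93
Time = 77.7634 seconds


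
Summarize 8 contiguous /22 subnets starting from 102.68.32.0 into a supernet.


Original prefix: /22
Number of subnets: 8 = 2^3
New prefix = 22 - 3 = 19
Supernet: 102.68.32.0/19


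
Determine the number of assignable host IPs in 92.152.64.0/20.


Host bits = 32 - 20 = 12
Total addresses = 2^12 = 4096
Usable = total - 2 (network and broadcast)
Usable hosts: 4094


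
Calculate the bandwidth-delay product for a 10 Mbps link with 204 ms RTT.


BDP = bandwidth * RTT
= 10 Mbps * 204 ms
= 10 * 1e6 * 204 / 1000 bits
= 2040000 bits
= 255000 bytes
= 249.0234 KB
BDP = 2040000 bits (255000 bytes)


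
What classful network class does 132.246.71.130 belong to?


First octet: 132
Binary: 10000100
10xxxxxx -> Class B (128-191)
Class B, default mask 255.255.0.0 (/16)


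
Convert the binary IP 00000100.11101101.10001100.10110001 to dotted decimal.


00000100 = 4
11101101 = 237
10001100 = 140
10110001 = 177
IP: 4.237.140.177


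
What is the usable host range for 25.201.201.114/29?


Network: 25.201.201.112
Broadcast: 25.201.201.119
First usable = network + 1
Last usable = broadcast - 1
Range: 25.201.201.113 to 25.201.201.118


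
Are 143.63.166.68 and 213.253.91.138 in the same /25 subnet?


Mask: 255.255.255.128
143.63.166.68 AND mask = 143.63.166.0
213.253.91.138 AND mask = 213.253.91.128
No, different subnets (143.63.166.0 vs 213.253.91.128)


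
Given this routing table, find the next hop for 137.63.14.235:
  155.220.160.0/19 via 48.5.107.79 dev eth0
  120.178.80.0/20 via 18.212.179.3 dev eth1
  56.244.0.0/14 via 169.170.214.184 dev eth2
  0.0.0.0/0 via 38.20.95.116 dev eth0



Longest prefix match for 137.63.14.235:
  /19 155.220.160.0: no
  /20 120.178.80.0: no
  /14 56.244.0.0: no
  /0 0.0.0.0: MATCH
Selected: next-hop 38.20.95.116 via eth0 (matched /0)


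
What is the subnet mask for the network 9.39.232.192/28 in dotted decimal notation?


/28 means 28 network bits, 4 host bits
Binary: 11111111111111111111111111110000
Mask: 255.255.255.240


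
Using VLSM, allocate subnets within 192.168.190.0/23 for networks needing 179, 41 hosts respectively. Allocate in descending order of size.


179 hosts -> /24 (254 usable): 192.168.190.0/24
41 hosts -> /26 (62 usable): 192.168.191.0/26
Allocation: 192.168.190.0/24 (179 hosts, 254 usable); 192.168.191.0/26 (41 hosts, 62 usable)


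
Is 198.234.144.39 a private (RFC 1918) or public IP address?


RFC 1918 private ranges:
  10.0.0.0/8 (10.0.0.0 - 10.255.255.255)
  172.16.0.0/12 (172.16.0.0 - 172.31.255.255)
  192.168.0.0/16 (192.168.0.0 - 192.168.255.255)
Public (not in any RFC 1918 range)


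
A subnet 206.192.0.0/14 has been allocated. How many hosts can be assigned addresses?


Host bits = 32 - 14 = 18
Total addresses = 2^18 = 262144
Usable = total - 2 (network and broadcast)
Usable hosts: 262142


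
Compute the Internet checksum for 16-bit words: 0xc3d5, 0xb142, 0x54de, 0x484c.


Sum all words (with carry folding):
+ 0xc3d5 = 0xc3d5
+ 0xb142 = 0x7518
+ 0x54de = 0xc9f6
+ 0x484c = 0x1243
One's complement: ~0x1243
Checksum = 0xedbc


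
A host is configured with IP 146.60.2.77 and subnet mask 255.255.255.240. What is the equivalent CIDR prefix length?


Binary: 11111111.11111111.11111111.11110000
Count leading 1s
Prefix: /28


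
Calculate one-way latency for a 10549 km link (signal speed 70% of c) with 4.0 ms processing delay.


Speed = 0.7 * 3e5 km/s = 210000 km/s
Propagation delay = 10549 / 210000 = 0.0502 s = 50.2333 ms
Processing delay = 4.0 ms
Total one-way latency = 54.2333 ms


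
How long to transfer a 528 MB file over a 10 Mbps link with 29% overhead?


Effective throughput = 10 * (1 - 29/100) = 7.1 Mbps
File size in Mb = 528 * 8 = 4224 Mb
Time = 4224 / 7.1
Time = 594.9296 seconds


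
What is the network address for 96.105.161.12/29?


IP:   01100000.01101001.10100001.00001100
Mask: 11111111.11111111.11111111.11111000
AND operation:
Net:  01100000.01101001.10100001.00001000
Network: 96.105.161.8/29


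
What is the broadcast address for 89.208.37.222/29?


Network: 89.208.37.216/29
Host bits = 3
Set all host bits to 1:
Broadcast: 89.208.37.223


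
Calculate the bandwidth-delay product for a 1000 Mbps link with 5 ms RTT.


BDP = bandwidth * RTT
= 1000 Mbps * 5 ms
= 1000 * 1e6 * 5 / 1000 bits
= 5000000 bits
= 625000 bytes
= 610.3516 KB
BDP = 5000000 bits (625000 bytes)


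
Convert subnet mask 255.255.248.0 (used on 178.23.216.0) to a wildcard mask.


Subnet mask: 255.255.248.0
Wildcard = 255.255.255.255 - subnet mask
255 - 255 = 0
255 - 255 = 0
255 - 248 = 7
255 - 0 = 255
Wildcard: 0.0.7.255


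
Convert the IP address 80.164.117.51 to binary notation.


80 = 01010000
164 = 10100100
117 = 01110101
51 = 00110011
Binary: 01010000.10100100.01110101.00110011


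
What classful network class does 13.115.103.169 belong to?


First octet: 13
Binary: 00001101
0xxxxxxx -> Class A (1-126)
Class A, default mask 255.0.0.0 (/8)


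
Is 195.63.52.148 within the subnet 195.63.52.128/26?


Subnet network: 195.63.52.128
Test IP AND mask: 195.63.52.128
Yes, 195.63.52.148 is in 195.63.52.128/26


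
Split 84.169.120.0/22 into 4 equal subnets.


New prefix = 22 + 2 = 24
Each subnet has 256 addresses
  84.169.120.0/24
  84.169.121.0/24
  84.169.122.0/24
  84.169.123.0/24
Subnets: 84.169.120.0/24, 84.169.121.0/24, 84.169.122.0/24, 84.169.123.0/24


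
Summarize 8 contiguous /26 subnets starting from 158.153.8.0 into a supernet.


Original prefix: /26
Number of subnets: 8 = 2^3
New prefix = 26 - 3 = 23
Supernet: 158.153.8.0/23


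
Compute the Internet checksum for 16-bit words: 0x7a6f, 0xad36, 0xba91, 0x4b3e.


Sum all words (with carry folding):
+ 0x7a6f = 0x7a6f
+ 0xad36 = 0x27a6
+ 0xba91 = 0xe237
+ 0x4b3e = 0x2d76
One's complement: ~0x2d76
Checksum = 0xd289


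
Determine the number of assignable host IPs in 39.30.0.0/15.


Host bits = 32 - 15 = 17
Total addresses = 2^17 = 131072
Usable = total - 2 (network and broadcast)
Usable hosts: 131070


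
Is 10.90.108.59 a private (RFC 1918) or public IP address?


RFC 1918 private ranges:
  10.0.0.0/8 (10.0.0.0 - 10.255.255.255)
  172.16.0.0/12 (172.16.0.0 - 172.31.255.255)
  192.168.0.0/16 (192.168.0.0 - 192.168.255.255)
Private (in 10.0.0.0/8)


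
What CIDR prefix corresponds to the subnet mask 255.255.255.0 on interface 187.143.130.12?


Binary: 11111111.11111111.11111111.00000000
Count leading 1s
Prefix: /24


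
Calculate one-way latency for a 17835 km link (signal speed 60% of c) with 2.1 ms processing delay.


Speed = 0.6 * 3e5 km/s = 180000 km/s
Propagation delay = 17835 / 180000 = 0.0991 s = 99.0833 ms
Processing delay = 2.1 ms
Total one-way latency = 101.1833 ms


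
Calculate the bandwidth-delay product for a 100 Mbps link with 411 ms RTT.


BDP = bandwidth * RTT
= 100 Mbps * 411 ms
= 100 * 1e6 * 411 / 1000 bits
= 41100000 bits
= 5137500 bytes
= 5017.0898 KB
BDP = 41100000 bits (5137500 bytes)


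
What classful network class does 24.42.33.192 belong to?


First octet: 24
Binary: 00011000
0xxxxxxx -> Class A (1-126)
Class A, default mask 255.0.0.0 (/8)


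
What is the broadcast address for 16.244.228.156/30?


Network: 16.244.228.156/30
Host bits = 2
Set all host bits to 1:
Broadcast: 16.244.228.159


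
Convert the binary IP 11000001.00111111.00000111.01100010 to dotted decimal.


11000001 = 193
00111111 = 63
00000111 = 7
01100010 = 98
IP: 193.63.7.98


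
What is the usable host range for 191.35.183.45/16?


Network: 191.35.0.0
Broadcast: 191.35.255.255
First usable = network + 1
Last usable = broadcast - 1
Range: 191.35.0.1 to 191.35.255.254


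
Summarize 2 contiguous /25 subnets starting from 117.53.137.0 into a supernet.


Original prefix: /25
Number of subnets: 2 = 2^1
New prefix = 25 - 1 = 24
Supernet: 117.53.137.0/24


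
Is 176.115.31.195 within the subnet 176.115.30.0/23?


Subnet network: 176.115.30.0
Test IP AND mask: 176.115.30.0
Yes, 176.115.31.195 is in 176.115.30.0/23


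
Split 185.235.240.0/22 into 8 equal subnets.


New prefix = 22 + 3 = 25
Each subnet has 128 addresses
  185.235.240.0/25
  185.235.240.128/25
  185.235.241.0/25
  185.235.241.128/25
  185.235.242.0/25
  185.235.242.128/25
  185.235.243.0/25
  185.235.243.128/25
Subnets: 185.235.240.0/25, 185.235.240.128/25, 185.235.241.0/25, 185.235.241.128/25, 185.235.242.0/25, 185.235.242.128/25, 185.235.243.0/25, 185.235.243.128/25


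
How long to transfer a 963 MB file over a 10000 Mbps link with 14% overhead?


Effective throughput = 10000 * (1 - 14/100) = 8600 Mbps
File size in Mb = 963 * 8 = 7704 Mb
Time = 7704 / 8600
Time = 0.8958 seconds


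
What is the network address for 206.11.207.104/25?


IP:   11001110.00001011.11001111.01101000
Mask: 11111111.11111111.11111111.10000000
AND operation:
Net:  11001110.00001011.11001111.00000000
Network: 206.11.207.0/25


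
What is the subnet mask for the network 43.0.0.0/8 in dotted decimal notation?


/8 means 8 network bits, 24 host bits
Binary: 11111111000000000000000000000000
Mask: 255.0.0.0


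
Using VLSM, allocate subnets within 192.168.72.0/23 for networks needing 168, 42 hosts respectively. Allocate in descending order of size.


168 hosts -> /24 (254 usable): 192.168.72.0/24
42 hosts -> /26 (62 usable): 192.168.73.0/26
Allocation: 192.168.72.0/24 (168 hosts, 254 usable); 192.168.73.0/26 (42 hosts, 62 usable)


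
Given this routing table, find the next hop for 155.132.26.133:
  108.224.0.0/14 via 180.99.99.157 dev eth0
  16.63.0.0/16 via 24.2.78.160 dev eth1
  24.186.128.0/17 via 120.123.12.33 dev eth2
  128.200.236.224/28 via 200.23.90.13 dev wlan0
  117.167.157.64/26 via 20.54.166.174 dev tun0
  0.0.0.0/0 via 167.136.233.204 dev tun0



Longest prefix match for 155.132.26.133:
  /14 108.224.0.0: no
  /16 16.63.0.0: no
  /17 24.186.128.0: no
  /28 128.200.236.224: no
  /26 117.167.157.64: no
  /0 0.0.0.0: MATCH
Selected: next-hop 167.136.233.204 via tun0 (matched /0)


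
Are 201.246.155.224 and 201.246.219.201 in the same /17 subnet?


Mask: 255.255.128.0
201.246.155.224 AND mask = 201.246.128.0
201.246.219.201 AND mask = 201.246.128.0
Yes, same subnet (201.246.128.0)


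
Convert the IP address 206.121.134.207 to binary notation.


206 = 11001110
121 = 01111001
134 = 10000110
207 = 11001111
Binary: 11001110.01111001.10000110.11001111


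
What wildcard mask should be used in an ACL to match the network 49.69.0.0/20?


Subnet mask: 255.255.240.0
Wildcard = 255.255.255.255 - subnet mask
255 - 255 = 0
255 - 255 = 0
255 - 240 = 15
255 - 0 = 255
Wildcard: 0.0.15.255


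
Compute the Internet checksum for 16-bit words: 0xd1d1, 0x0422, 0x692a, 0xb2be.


Sum all words (with carry folding):
+ 0xd1d1 = 0xd1d1
+ 0x0422 = 0xd5f3
+ 0x692a = 0x3f1e
+ 0xb2be = 0xf1dc
One's complement: ~0xf1dc
Checksum = 0x0e23


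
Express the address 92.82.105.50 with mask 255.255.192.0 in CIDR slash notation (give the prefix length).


Binary: 11111111.11111111.11000000.00000000
Count leading 1s
Prefix: /18


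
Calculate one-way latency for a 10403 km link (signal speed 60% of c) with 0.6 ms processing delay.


Speed = 0.6 * 3e5 km/s = 180000 km/s
Propagation delay = 10403 / 180000 = 0.0578 s = 57.7944 ms
Processing delay = 0.6 ms
Total one-way latency = 58.3944 ms


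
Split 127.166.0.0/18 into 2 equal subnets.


New prefix = 18 + 1 = 19
Each subnet has 8192 addresses
  127.166.0.0/19
  127.166.32.0/19
Subnets: 127.166.0.0/19, 127.166.32.0/19


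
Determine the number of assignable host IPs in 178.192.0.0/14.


Host bits = 32 - 14 = 18
Total addresses = 2^18 = 262144
Usable = total - 2 (network and broadcast)
Usable hosts: 262142


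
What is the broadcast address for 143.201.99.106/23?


Network: 143.201.98.0/23
Host bits = 9
Set all host bits to 1:
Broadcast: 143.201.99.255


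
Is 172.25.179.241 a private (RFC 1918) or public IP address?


RFC 1918 private ranges:
  10.0.0.0/8 (10.0.0.0 - 10.255.255.255)
  172.16.0.0/12 (172.16.0.0 - 172.31.255.255)
  192.168.0.0/16 (192.168.0.0 - 192.168.255.255)
Private (in 172.16.0.0/12)


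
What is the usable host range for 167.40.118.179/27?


Network: 167.40.118.160
Broadcast: 167.40.118.191
First usable = network + 1
Last usable = broadcast - 1
Range: 167.40.118.161 to 167.40.118.190


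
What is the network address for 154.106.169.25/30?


IP:   10011010.01101010.10101001.00011001
Mask: 11111111.11111111.11111111.11111100
AND operation:
Net:  10011010.01101010.10101001.00011000
Network: 154.106.169.24/30


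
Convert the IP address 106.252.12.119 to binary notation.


106 = 01101010
252 = 11111100
12 = 00001100
119 = 01110111
Binary: 01101010.11111100.00001100.01110111


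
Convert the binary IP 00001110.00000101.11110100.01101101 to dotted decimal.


00001110 = 14
00000101 = 5
11110100 = 244
01101101 = 109
IP: 14.5.244.109


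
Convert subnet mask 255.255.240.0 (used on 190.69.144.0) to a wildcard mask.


Subnet mask: 255.255.240.0
Wildcard = 255.255.255.255 - subnet mask
255 - 255 = 0
255 - 255 = 0
255 - 240 = 15
255 - 0 = 255
Wildcard: 0.0.15.255


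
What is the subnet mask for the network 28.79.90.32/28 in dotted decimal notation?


/28 means 28 network bits, 4 host bits
Binary: 11111111111111111111111111110000
Mask: 255.255.255.240


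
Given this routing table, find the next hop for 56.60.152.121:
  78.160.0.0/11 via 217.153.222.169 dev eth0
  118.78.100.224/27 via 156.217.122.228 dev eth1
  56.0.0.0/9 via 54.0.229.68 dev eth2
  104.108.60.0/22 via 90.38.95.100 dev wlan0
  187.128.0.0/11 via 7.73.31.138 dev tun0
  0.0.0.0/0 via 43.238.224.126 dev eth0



Longest prefix match for 56.60.152.121:
  /11 78.160.0.0: no
  /27 118.78.100.224: no
  /9 56.0.0.0: MATCH
  /22 104.108.60.0: no
  /11 187.128.0.0: no
  /0 0.0.0.0: MATCH
Selected: next-hop 54.0.229.68 via eth2 (matched /9)


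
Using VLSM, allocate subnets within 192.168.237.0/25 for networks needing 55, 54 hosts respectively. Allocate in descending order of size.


55 hosts -> /26 (62 usable): 192.168.237.0/26
54 hosts -> /26 (62 usable): 192.168.237.64/26
Allocation: 192.168.237.0/26 (55 hosts, 62 usable); 192.168.237.64/26 (54 hosts, 62 usable)


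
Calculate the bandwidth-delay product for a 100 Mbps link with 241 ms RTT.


BDP = bandwidth * RTT
= 100 Mbps * 241 ms
= 100 * 1e6 * 241 / 1000 bits
= 24100000 bits
= 3012500 bytes
= 2941.8945 KB
BDP = 24100000 bits (3012500 bytes)


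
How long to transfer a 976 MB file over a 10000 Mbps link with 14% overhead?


Effective throughput = 10000 * (1 - 14/100) = 8600 Mbps
File size in Mb = 976 * 8 = 7808 Mb
Time = 7808 / 8600
Time = 0.9079 seconds


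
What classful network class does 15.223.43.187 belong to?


First octet: 15
Binary: 00001111
0xxxxxxx -> Class A (1-126)
Class A, default mask 255.0.0.0 (/8)


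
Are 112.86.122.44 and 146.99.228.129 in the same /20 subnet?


Mask: 255.255.240.0
112.86.122.44 AND mask = 112.86.112.0
146.99.228.129 AND mask = 146.99.224.0
No, different subnets (112.86.112.0 vs 146.99.224.0)


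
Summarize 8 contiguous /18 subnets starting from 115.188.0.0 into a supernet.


Original prefix: /18
Number of subnets: 8 = 2^3
New prefix = 18 - 3 = 15
Supernet: 115.188.0.0/15


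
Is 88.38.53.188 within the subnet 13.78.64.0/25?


Subnet network: 13.78.64.0
Test IP AND mask: 88.38.53.128
No, 88.38.53.188 is not in 13.78.64.0/25


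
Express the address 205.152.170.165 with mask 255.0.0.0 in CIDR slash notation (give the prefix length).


Binary: 11111111.00000000.00000000.00000000
Count leading 1s
Prefix: /8


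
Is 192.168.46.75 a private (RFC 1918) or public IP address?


RFC 1918 private ranges:
  10.0.0.0/8 (10.0.0.0 - 10.255.255.255)
  172.16.0.0/12 (172.16.0.0 - 172.31.255.255)
  192.168.0.0/16 (192.168.0.0 - 192.168.255.255)
Private (in 192.168.0.0/16)


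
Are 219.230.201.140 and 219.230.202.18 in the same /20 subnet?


Mask: 255.255.240.0
219.230.201.140 AND mask = 219.230.192.0
219.230.202.18 AND mask = 219.230.192.0
Yes, same subnet (219.230.192.0)


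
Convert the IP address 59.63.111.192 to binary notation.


59 = 00111011
63 = 00111111
111 = 01101111
192 = 11000000
Binary: 00111011.00111111.01101111.11000000


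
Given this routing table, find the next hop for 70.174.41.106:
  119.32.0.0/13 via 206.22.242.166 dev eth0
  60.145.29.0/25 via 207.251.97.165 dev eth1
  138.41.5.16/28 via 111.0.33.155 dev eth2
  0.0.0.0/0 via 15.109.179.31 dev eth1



Longest prefix match for 70.174.41.106:
  /13 119.32.0.0: no
  /25 60.145.29.0: no
  /28 138.41.5.16: no
  /0 0.0.0.0: MATCH
Selected: next-hop 15.109.179.31 via eth1 (matched /0)


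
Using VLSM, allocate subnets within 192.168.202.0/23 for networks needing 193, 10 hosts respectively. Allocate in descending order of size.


193 hosts -> /24 (254 usable): 192.168.202.0/24
10 hosts -> /28 (14 usable): 192.168.203.0/28
Allocation: 192.168.202.0/24 (193 hosts, 254 usable); 192.168.203.0/28 (10 hosts, 14 usable)


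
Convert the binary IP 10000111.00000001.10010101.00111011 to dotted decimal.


10000111 = 135
00000001 = 1
10010101 = 149
00111011 = 59
IP: 135.1.149.59


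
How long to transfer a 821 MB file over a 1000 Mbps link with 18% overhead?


Effective throughput = 1000 * (1 - 18/100) = 820.0 Mbps
File size in Mb = 821 * 8 = 6568 Mb
Time = 6568 / 820.0
Time = 8.0098 seconds


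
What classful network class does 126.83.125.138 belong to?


First octet: 126
Binary: 01111110
0xxxxxxx -> Class A (1-126)
Class A, default mask 255.0.0.0 (/8)


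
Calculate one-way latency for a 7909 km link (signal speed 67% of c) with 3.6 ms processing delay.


Speed = 0.67 * 3e5 km/s = 201000 km/s
Propagation delay = 7909 / 201000 = 0.0393 s = 39.3483 ms
Processing delay = 3.6 ms
Total one-way latency = 42.9483 ms
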